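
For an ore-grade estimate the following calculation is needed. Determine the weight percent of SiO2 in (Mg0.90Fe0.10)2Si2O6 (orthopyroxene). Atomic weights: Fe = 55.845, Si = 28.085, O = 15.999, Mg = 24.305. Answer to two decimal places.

58.03 wt%

Formula mass = 207.082 g/mol.
2 Si → 2.0000 mol SiO2 per formula unit; M(SiO2) = 60.083, so SiO2 mass = 120.166 g.
120.166/207.082 × 100 = 58.03 wt%.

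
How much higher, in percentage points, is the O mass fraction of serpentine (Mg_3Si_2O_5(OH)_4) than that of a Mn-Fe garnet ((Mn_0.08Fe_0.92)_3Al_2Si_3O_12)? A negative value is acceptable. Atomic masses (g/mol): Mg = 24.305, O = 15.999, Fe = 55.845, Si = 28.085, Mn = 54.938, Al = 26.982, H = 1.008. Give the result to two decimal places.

M(Mg_3Si_2O_5(OH)_4) = 277.108 g/mol, so wt% O = 143.991/277.108 × 100 = 51.96%.
M((Mn_0.08Fe_0.92)_3Al_2Si_3O_12) = 497.524 g/mol, so wt% O = 191.988/497.524 × 100 = 38.59%.
51.96 − 38.59 = 13.37 pp.

13.37 percentage points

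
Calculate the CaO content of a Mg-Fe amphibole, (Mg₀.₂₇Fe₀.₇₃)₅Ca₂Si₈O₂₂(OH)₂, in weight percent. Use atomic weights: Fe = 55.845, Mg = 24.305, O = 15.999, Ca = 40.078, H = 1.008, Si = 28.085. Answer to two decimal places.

12.09 wt%

Formula mass = 927.474 g/mol.
2 Ca → 2.0000 mol CaO per formula unit; M(CaO) = 56.077, so CaO mass = 112.154 g.
112.154/927.474 × 100 = 12.09 wt%.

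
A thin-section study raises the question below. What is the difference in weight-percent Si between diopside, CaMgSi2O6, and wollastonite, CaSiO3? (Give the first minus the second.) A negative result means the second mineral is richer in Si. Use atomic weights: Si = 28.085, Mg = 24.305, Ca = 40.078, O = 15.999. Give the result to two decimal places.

Si in CaMgSi2O6: molar mass 216.547 g/mol; 2×28.085 = 56.170 g → 25.94 wt%.
Si in CaSiO3: molar mass 116.160 g/mol; 1×28.085 = 28.085 g → 24.18 wt%.
Difference = 25.94 − 24.18 = 1.76 percentage points.

1.76 percentage points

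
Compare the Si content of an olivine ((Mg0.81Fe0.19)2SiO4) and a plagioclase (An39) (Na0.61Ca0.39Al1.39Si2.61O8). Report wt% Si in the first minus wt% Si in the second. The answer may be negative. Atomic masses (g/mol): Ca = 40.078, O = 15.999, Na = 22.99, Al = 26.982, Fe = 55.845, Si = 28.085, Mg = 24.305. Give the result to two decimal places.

M((Mg0.81Fe0.19)2SiO4) = 152.676 g/mol, so wt% Si = 28.085/152.676 × 100 = 18.40%.
M(Na0.61Ca0.39Al1.39Si2.61O8) = 268.453 g/mol, so wt% Si = 73.302/268.453 × 100 = 27.31%.
18.40 − 27.31 = -8.91 pp.

-8.91 percentage points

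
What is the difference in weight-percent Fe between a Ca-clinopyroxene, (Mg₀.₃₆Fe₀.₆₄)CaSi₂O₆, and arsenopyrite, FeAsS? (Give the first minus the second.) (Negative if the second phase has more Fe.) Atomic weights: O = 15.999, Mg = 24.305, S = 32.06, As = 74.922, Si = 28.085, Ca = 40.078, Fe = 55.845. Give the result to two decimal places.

First mineral: 35.741 g Fe in 236.733 g formula = 15.10 wt% Fe.
Second mineral: 55.845 g Fe in 162.827 g formula = 34.30 wt% Fe.
15.10% − 34.30% gives a difference of -19.20 percentage points.

-19.20 percentage points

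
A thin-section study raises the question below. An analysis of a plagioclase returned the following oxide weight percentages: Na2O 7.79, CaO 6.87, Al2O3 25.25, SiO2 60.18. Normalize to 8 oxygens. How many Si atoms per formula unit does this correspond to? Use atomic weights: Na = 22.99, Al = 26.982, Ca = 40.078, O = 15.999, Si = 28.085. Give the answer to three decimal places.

7.79 wt% Na2O ÷ 61.979 g/mol = 0.12569 mol, giving 0.25138 Na and 0.12569 O.
6.87 wt% CaO ÷ 56.077 g/mol = 0.12251 mol, giving 0.12251 Ca and 0.12251 O.
25.25 wt% Al2O3 ÷ 101.961 g/mol = 0.24764 mol, giving 0.49528 Al and 0.74292 O.
60.18 wt% SiO2 ÷ 60.083 g/mol = 1.00161 mol, giving 1.00161 Si and 2.00322 O.
Oxygen sums to 2.99434; scaling by 8/2.99434 = 2.67171 puts the formula on 8 O.
Si: 1.00161 × 2.67171 = 2.676 atoms per formula unit.

2.676 Si apfu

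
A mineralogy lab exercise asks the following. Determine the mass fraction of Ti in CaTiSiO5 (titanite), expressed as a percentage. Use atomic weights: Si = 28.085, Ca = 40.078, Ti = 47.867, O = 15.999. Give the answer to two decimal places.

M(CaTiSiO5) = 196.025 g/mol.
Ti contributes 1 × 47.867 = 47.867 g per mole.
47.867/196.025 = 0.2442 → 24.42%.

24.42 weight percent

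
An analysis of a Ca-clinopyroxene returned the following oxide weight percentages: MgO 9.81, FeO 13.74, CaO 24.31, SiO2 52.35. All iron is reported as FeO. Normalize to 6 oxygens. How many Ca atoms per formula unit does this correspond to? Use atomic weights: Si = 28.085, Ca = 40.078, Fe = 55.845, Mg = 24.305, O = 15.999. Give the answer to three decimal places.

9.81 wt% MgO ÷ 40.304 g/mol = 0.24340 mol, giving 0.24340 Mg and 0.24340 O.
13.74 wt% FeO ÷ 71.844 g/mol = 0.19125 mol, giving 0.19125 Fe and 0.19125 O.
24.31 wt% CaO ÷ 56.077 g/mol = 0.43351 mol, giving 0.43351 Ca and 0.43351 O.
52.35 wt% SiO2 ÷ 60.083 g/mol = 0.87129 mol, giving 0.87129 Si and 1.74258 O.
Oxygen sums to 2.61074; scaling by 6/2.61074 = 2.29820 puts the formula on 6 O.
Ca: 0.43351 × 2.29820 = 0.996 atoms per formula unit.

0.996 Ca apfu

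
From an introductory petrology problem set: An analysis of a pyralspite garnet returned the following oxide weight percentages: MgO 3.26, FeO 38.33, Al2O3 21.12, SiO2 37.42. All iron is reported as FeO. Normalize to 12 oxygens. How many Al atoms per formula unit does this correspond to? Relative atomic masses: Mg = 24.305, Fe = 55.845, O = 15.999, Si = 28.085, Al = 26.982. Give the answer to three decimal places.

2.003 Al apfu

MgO (M=40.304): mol = 0.08089; Mg = 0.08089, O = 0.08089.
FeO (M=71.844): mol = 0.53352; Fe = 0.53352, O = 0.53352.
Al2O3 (M=101.961): mol = 0.20714; Al = 0.41428, O = 0.62142.
SiO2 (M=60.083): mol = 0.62281; Si = 0.62281, O = 1.24562.
ΣO = 2.48145; factor = 12/ΣO = 4.83588.
Al apfu = 0.41428 × 4.83588 = 2.003.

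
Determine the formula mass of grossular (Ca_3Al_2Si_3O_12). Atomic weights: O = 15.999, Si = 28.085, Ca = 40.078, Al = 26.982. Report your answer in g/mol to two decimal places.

450.44 g/mol

The formula mass is the sum 3*40.078 + 2*26.982 + 3*28.085 + 12*15.999.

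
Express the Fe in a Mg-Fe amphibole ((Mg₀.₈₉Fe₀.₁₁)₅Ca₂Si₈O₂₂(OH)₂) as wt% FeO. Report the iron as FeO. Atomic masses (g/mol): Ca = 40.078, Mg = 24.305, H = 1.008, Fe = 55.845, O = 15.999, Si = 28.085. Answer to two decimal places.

4.76 wt%

M((Mg₀.₈₉Fe₀.₁₁)₅Ca₂Si₈O₂₂(OH)₂) = 829.700 g/mol; M(FeO) = 71.844 g/mol.
Moles FeO per formula unit = 0.55 Fe ÷ 1 = 0.5500.
FeO fraction = (0.5500 × 71.844) / 829.700 = 39.514/829.700 = 0.0476.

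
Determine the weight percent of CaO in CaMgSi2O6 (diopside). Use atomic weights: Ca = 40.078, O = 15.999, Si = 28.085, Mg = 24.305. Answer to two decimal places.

Formula mass = 216.547 g/mol.
1 Ca → 1.0000 mol CaO per formula unit; M(CaO) = 56.077, so CaO mass = 56.077 g.
56.077/216.547 × 100 = 25.90 wt%.

25.90 wt%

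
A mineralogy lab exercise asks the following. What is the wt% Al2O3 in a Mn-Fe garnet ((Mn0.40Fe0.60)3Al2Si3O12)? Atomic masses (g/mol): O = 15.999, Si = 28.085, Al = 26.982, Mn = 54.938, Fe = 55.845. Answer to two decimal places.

Molar mass of (Mn0.40Fe0.60)3Al2Si3O12 = 1.20*54.938 + 1.80*55.845 + 2*26.982 + 3*28.085 + 12*15.999 = 496.654 g/mol.
Each formula unit contains 2 Al, equivalent to 2/2 = 1.0000 mol Al2O3.
M(Al2O3) = 2×26.982 + 3×15.999 = 101.961 g/mol.
Mass of Al2O3 per formula unit = 1.0000 × 101.961 = 101.961 g.
Al2O3 wt% = 101.961 / 496.654 × 100 = 20.53%.

20.53 wt%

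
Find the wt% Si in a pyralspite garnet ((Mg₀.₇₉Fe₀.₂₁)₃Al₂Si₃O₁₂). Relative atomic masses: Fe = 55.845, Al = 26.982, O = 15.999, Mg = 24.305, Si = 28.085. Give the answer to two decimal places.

19.92 mass %

Formula mass = 2.37*24.305 + 0.63*55.845 + 2*26.982 + 3*28.085 + 12*15.999 = 422.992 g/mol, of which 84.255 g is Si.
So Si makes up 84.255/422.992 = 0.1992 of the mass, i.e. 19.92%.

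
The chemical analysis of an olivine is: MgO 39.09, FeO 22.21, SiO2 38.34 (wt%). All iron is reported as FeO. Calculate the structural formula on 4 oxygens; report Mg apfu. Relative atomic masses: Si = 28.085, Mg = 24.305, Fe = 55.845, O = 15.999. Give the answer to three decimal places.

1.518 Mg apfu

MgO (M=40.304): mol = 0.96988; Mg = 0.96988, O = 0.96988.
FeO (M=71.844): mol = 0.30914; Fe = 0.30914, O = 0.30914.
SiO2 (M=60.083): mol = 0.63812; Si = 0.63812, O = 1.27624.
ΣO = 2.55526; factor = 4/ΣO = 1.56540.
Mg apfu = 0.96988 × 1.56540 = 1.518.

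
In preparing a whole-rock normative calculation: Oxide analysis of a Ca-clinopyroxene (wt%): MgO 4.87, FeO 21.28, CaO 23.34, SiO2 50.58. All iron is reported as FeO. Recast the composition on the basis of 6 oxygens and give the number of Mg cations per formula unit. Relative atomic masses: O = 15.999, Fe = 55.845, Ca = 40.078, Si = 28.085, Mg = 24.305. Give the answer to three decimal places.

0.288 Mg apfu

MgO: 4.87/40.304 = 0.12083 mol → 0.12083 mol Mg, 0.12083 mol O.
FeO: 21.28/71.844 = 0.29620 mol → 0.29620 mol Fe, 0.29620 mol O.
CaO: 23.34/56.077 = 0.41621 mol → 0.41621 mol Ca, 0.41621 mol O.
SiO2: 50.58/60.083 = 0.84184 mol → 0.84184 mol Si, 1.68368 mol O.
Total oxygen = 2.51692 mol. Normalization factor = 6/2.51692 = 2.38387.
Mg per 6 O = 0.12083 × 2.38387 = 0.288.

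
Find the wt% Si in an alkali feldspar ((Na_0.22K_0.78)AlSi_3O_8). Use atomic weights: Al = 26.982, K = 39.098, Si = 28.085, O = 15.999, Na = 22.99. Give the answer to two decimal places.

Formula mass = 0.22×22.99 + 0.78×39.098 + 1×26.982 + 3×28.085 + 8×15.999 = 274.783 g/mol, of which 84.255 g is Si.
So Si makes up 84.255/274.783 = 0.3066 of the mass, i.e. 30.66%.

30.66 weight percent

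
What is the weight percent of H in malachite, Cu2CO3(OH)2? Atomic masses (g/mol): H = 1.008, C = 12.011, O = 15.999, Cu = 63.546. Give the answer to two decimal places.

M(Cu2CO3(OH)2) = 221.114 g/mol.
H contributes 2 × 1.008 = 2.016 g per mole.
2.016/221.114 = 0.0091 → 0.91%.

0.91 weight percent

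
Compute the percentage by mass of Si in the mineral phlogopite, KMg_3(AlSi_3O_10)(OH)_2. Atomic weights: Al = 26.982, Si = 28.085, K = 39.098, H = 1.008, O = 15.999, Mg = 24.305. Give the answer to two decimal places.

Formula mass = 1*39.098 + 3*24.305 + 1*26.982 + 3*28.085 + 12*15.999 + 2*1.008 = 417.254 g/mol, of which 84.255 g is Si.
So Si makes up 84.255/417.254 = 0.2019 of the mass, i.e. 20.19%.

20.19 weight percent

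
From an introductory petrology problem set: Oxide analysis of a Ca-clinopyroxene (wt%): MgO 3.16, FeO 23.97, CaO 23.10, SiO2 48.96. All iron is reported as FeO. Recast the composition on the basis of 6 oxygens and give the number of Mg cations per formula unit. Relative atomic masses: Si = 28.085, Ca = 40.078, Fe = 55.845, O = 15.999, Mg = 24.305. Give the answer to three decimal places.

0.192 Mg apfu

3.16 wt% MgO ÷ 40.304 g/mol = 0.07840 mol, giving 0.07840 Mg and 0.07840 O.
23.97 wt% FeO ÷ 71.844 g/mol = 0.33364 mol, giving 0.33364 Fe and 0.33364 O.
23.10 wt% CaO ÷ 56.077 g/mol = 0.41193 mol, giving 0.41193 Ca and 0.41193 O.
48.96 wt% SiO2 ÷ 60.083 g/mol = 0.81487 mol, giving 0.81487 Si and 1.62974 O.
Oxygen sums to 2.45371; scaling by 6/2.45371 = 2.44528 puts the formula on 6 O.
Mg: 0.07840 × 2.44528 = 0.192 atoms per formula unit.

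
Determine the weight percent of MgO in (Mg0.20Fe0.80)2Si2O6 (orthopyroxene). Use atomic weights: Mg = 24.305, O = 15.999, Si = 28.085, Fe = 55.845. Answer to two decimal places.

6.42 wt%

M((Mg0.20Fe0.80)2Si2O6) = 251.238 g/mol; M(MgO) = 40.304 g/mol.
Moles MgO per formula unit = 0.40 Mg ÷ 1 = 0.4000.
MgO fraction = (0.4000 × 40.304) / 251.238 = 16.122/251.238 = 0.0642.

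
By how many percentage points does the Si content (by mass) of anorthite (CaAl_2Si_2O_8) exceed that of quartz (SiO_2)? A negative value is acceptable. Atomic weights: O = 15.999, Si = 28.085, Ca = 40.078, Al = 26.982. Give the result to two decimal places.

First mineral: 56.170 g Si in 278.204 g formula = 20.19 wt% Si.
Second mineral: 28.085 g Si in 60.083 g formula = 46.74 wt% Si.
20.19% − 46.74% gives a difference of -26.55 percentage points.

-26.55 percentage points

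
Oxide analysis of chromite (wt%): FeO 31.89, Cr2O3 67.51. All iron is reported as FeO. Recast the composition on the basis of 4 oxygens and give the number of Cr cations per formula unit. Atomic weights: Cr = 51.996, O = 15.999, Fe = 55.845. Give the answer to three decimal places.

2.000 Cr apfu

31.89 wt% FeO ÷ 71.844 g/mol = 0.44388 mol, giving 0.44388 Fe and 0.44388 O.
67.51 wt% Cr2O3 ÷ 151.989 g/mol = 0.44418 mol, giving 0.88836 Cr and 1.33254 O.
Oxygen sums to 1.77642; scaling by 4/1.77642 = 2.25172 puts the formula on 4 O.
Cr: 0.88836 × 2.25172 = 2.000 atoms per formula unit.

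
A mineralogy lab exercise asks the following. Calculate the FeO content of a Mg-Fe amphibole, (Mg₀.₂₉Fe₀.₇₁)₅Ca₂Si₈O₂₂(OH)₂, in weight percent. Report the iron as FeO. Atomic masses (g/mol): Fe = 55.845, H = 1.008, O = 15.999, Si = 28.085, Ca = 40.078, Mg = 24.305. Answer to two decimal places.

Molar mass of (Mg₀.₂₉Fe₀.₇₁)₅Ca₂Si₈O₂₂(OH)₂ = 1.45*24.305 + 3.55*55.845 + 2*40.078 + 8*28.085 + 24*15.999 + 2*1.008 = 924.320 g/mol.
Each formula unit contains 3.55 Fe, equivalent to 3.55/1 = 3.5500 mol FeO.
M(FeO) = 1×55.845 + 1×15.999 = 71.844 g/mol.
Mass of FeO per formula unit = 3.5500 × 71.844 = 255.046 g.
FeO wt% = 255.046 / 924.320 × 100 = 27.59%.

27.59 wt%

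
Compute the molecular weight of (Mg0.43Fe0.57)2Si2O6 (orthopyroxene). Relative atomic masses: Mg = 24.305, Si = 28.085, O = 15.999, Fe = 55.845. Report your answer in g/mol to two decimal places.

M = 0.86×24.305 + 1.14×55.845 + 2×28.085 + 6×15.999

236.73 g/mol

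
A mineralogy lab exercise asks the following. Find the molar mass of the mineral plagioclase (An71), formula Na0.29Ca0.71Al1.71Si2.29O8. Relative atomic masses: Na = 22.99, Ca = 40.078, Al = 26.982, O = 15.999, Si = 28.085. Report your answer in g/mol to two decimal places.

273.57 g/mol

M = 0.29·22.99 + 0.71·40.078 + 1.71·26.982 + 2.29·28.085 + 8·15.999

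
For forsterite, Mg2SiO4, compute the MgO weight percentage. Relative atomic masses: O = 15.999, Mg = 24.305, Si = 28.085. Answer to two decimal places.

Molar mass of Mg2SiO4 = 2*24.305 + 1*28.085 + 4*15.999 = 140.691 g/mol.
Each formula unit contains 2 Mg, equivalent to 2/1 = 2.0000 mol MgO.
M(MgO) = 1×24.305 + 1×15.999 = 40.304 g/mol.
Mass of MgO per formula unit = 2.0000 × 40.304 = 80.608 g.
MgO wt% = 80.608 / 140.691 × 100 = 57.29%.

57.29 wt%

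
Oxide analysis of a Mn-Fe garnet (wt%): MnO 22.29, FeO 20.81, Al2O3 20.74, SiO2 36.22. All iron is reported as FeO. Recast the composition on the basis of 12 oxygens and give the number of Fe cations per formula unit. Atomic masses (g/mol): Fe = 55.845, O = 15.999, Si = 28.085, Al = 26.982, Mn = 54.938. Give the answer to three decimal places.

1.436 Fe apfu

MnO (M=70.937): mol = 0.31422; Mn = 0.31422, O = 0.31422.
FeO (M=71.844): mol = 0.28966; Fe = 0.28966, O = 0.28966.
Al2O3 (M=101.961): mol = 0.20341; Al = 0.40682, O = 0.61023.
SiO2 (M=60.083): mol = 0.60283; Si = 0.60283, O = 1.20566.
ΣO = 2.41977; factor = 12/ΣO = 4.95915.
Fe apfu = 0.28966 × 4.95915 = 1.436.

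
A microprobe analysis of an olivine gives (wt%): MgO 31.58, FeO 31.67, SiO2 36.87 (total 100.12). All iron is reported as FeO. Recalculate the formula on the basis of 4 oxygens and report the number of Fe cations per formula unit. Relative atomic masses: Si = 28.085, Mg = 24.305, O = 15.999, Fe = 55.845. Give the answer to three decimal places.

MgO: 31.58/40.304 = 0.78355 mol → 0.78355 mol Mg, 0.78355 mol O.
FeO: 31.67/71.844 = 0.44082 mol → 0.44082 mol Fe, 0.44082 mol O.
SiO2: 36.87/60.083 = 0.61365 mol → 0.61365 mol Si, 1.22730 mol O.
Total oxygen = 2.45167 mol. Normalization factor = 4/2.45167 = 1.63154.
Fe per 4 O = 0.44082 × 1.63154 = 0.719.

0.719 Fe apfu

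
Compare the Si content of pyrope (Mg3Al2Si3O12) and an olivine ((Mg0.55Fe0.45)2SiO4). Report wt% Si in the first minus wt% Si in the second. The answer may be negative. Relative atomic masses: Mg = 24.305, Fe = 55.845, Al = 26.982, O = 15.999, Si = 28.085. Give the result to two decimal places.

4.29 percentage points

First mineral: 84.255 g Si in 403.122 g formula = 20.90 wt% Si.
Second mineral: 28.085 g Si in 169.077 g formula = 16.61 wt% Si.
20.90% − 16.61% gives a difference of 4.29 percentage points.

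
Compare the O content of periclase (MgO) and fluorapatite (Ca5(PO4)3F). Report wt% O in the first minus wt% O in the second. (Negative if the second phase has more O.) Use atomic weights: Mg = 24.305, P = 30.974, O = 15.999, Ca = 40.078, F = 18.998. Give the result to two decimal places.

O in MgO: molar mass 40.304 g/mol; 1×15.999 = 15.999 g → 39.70 wt%.
O in Ca5(PO4)3F: molar mass 504.298 g/mol; 12×15.999 = 191.988 g → 38.07 wt%.
Difference = 39.70 − 38.07 = 1.63 percentage points.

1.63 percentage points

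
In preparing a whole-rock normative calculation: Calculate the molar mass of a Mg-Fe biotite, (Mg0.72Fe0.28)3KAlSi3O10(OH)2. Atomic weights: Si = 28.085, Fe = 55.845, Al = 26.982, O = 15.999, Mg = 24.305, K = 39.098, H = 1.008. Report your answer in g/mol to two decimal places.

443.75 g/mol

Mg: 2.16 × 24.305 = 52.4988
Fe: 0.84 × 55.845 = 46.9098
K: 1 × 39.098 = 39.0980
Al: 1 × 26.982 = 26.9820
Si: 3 × 28.085 = 84.2550
O: 12 × 15.999 = 191.9880
H: 2 × 1.008 = 2.0160
Summing the contributions gives the formula mass.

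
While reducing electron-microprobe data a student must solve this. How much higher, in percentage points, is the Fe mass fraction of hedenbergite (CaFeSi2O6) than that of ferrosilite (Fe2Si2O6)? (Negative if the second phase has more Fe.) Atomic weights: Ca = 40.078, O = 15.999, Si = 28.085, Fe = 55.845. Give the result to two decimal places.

-19.82 percentage points

First mineral: 55.845 g Fe in 248.087 g formula = 22.51 wt% Fe.
Second mineral: 111.690 g Fe in 263.854 g formula = 42.33 wt% Fe.
22.51% − 42.33% gives a difference of -19.82 percentage points.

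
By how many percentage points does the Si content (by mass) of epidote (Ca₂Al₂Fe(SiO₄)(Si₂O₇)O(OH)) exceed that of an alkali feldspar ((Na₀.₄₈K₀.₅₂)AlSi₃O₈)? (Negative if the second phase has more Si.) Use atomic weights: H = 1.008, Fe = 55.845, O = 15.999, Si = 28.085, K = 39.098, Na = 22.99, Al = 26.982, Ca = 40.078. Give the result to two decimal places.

Si in Ca₂Al₂Fe(SiO₄)(Si₂O₇)O(OH): molar mass 483.215 g/mol; 3×28.085 = 84.255 g → 17.44 wt%.
Si in (Na₀.₄₈K₀.₅₂)AlSi₃O₈: molar mass 270.595 g/mol; 3×28.085 = 84.255 g → 31.14 wt%.
Difference = 17.44 − 31.14 = -13.70 percentage points.

-13.70 percentage points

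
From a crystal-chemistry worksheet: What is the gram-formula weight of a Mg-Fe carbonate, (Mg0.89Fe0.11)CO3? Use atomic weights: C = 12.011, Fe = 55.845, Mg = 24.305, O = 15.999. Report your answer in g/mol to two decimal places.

The formula mass is the sum 0.89(24.305) + 0.11(55.845) + 1(12.011) + 3(15.999).

87.78 g/mol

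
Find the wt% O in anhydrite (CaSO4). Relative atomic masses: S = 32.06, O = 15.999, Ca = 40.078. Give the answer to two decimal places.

47.01 wt%

Formula mass = 1×40.078 + 1×32.06 + 4×15.999 = 136.134 g/mol, of which 63.996 g is O.
So O makes up 63.996/136.134 = 0.4701 of the mass, i.e. 47.01%.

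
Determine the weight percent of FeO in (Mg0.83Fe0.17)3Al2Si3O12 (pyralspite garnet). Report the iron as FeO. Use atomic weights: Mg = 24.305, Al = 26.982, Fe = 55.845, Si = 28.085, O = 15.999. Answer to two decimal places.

M((Mg0.83Fe0.17)3Al2Si3O12) = 419.207 g/mol; M(FeO) = 71.844 g/mol.
Moles FeO per formula unit = 0.51 Fe ÷ 1 = 0.5100.
FeO fraction = (0.5100 × 71.844) / 419.207 = 36.640/419.207 = 0.0874.

8.74 wt%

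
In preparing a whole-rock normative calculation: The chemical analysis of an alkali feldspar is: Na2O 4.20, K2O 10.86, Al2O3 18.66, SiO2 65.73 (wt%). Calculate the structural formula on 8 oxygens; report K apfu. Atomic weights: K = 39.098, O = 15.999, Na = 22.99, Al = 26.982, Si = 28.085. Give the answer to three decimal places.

0.632 K apfu

4.20 wt% Na2O ÷ 61.979 g/mol = 0.06776 mol, giving 0.13552 Na and 0.06776 O.
10.86 wt% K2O ÷ 94.195 g/mol = 0.11529 mol, giving 0.23058 K and 0.11529 O.
18.66 wt% Al2O3 ÷ 101.961 g/mol = 0.18301 mol, giving 0.36602 Al and 0.54903 O.
65.73 wt% SiO2 ÷ 60.083 g/mol = 1.09399 mol, giving 1.09399 Si and 2.18798 O.
Oxygen sums to 2.92006; scaling by 8/2.92006 = 2.73967 puts the formula on 8 O.
K: 0.23058 × 2.73967 = 0.632 atoms per formula unit.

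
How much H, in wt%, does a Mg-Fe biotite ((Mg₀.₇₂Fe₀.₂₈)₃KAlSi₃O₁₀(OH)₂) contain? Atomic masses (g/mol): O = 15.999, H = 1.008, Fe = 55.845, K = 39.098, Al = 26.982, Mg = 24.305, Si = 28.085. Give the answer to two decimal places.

Molar mass of (Mg₀.₇₂Fe₀.₂₈)₃KAlSi₃O₁₀(OH)₂: 2.16×24.305 + 0.84×55.845 + 1×39.098 + 1×26.982 + 3×28.085 + 12×15.999 + 2×1.008 = 443.748 g/mol.
Mass of H per formula unit: 2 × 1.008 = 2.016 g.
Weight fraction H = 2.016 / 443.748 = 0.0045.

0.45 wt%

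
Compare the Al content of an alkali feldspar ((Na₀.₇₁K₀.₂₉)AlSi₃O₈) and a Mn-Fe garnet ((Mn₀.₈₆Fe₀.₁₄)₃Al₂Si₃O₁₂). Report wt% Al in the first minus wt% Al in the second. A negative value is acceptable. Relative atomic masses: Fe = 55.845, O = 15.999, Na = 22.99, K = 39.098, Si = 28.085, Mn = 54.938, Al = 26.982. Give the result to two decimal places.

-0.78 percentage points

Al in (Na₀.₇₁K₀.₂₉)AlSi₃O₈: molar mass 266.890 g/mol; 1×26.982 = 26.982 g → 10.11 wt%.
Al in (Mn₀.₈₆Fe₀.₁₄)₃Al₂Si₃O₁₂: molar mass 495.402 g/mol; 2×26.982 = 53.964 g → 10.89 wt%.
Difference = 10.11 − 10.89 = -0.78 percentage points.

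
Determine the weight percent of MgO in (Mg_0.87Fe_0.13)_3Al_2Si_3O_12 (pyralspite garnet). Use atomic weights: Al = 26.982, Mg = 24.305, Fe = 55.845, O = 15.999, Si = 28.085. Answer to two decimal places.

25.32 wt%

Formula mass = 415.423 g/mol.
2.61 Mg → 2.6100 mol MgO per formula unit; M(MgO) = 40.304, so MgO mass = 105.193 g.
105.193/415.423 × 100 = 25.32 wt%.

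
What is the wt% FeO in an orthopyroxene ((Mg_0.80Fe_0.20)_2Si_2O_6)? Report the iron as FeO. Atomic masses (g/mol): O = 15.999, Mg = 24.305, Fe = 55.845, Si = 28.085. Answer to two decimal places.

13.47 wt%

Formula mass = 213.390 g/mol.
0.40 Fe → 0.4000 mol FeO per formula unit; M(FeO) = 71.844, so FeO mass = 28.738 g.
28.738/213.390 × 100 = 13.47 wt%.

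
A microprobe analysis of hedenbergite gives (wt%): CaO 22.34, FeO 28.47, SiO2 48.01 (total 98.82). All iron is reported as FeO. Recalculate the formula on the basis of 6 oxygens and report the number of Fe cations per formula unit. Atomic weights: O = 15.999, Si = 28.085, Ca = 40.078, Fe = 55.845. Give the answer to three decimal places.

22.34 wt% CaO ÷ 56.077 g/mol = 0.39838 mol, giving 0.39838 Ca and 0.39838 O.
28.47 wt% FeO ÷ 71.844 g/mol = 0.39628 mol, giving 0.39628 Fe and 0.39628 O.
48.01 wt% SiO2 ÷ 60.083 g/mol = 0.79906 mol, giving 0.79906 Si and 1.59812 O.
Oxygen sums to 2.39278; scaling by 6/2.39278 = 2.50754 puts the formula on 6 O.
Fe: 0.39628 × 2.50754 = 0.994 atoms per formula unit.

0.994 Fe apfu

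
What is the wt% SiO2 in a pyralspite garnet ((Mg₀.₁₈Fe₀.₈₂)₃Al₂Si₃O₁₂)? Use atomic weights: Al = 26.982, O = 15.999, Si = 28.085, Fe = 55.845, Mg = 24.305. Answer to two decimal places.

37.50 wt%

M((Mg₀.₁₈Fe₀.₈₂)₃Al₂Si₃O₁₂) = 480.710 g/mol; M(SiO2) = 60.083 g/mol.
Moles SiO2 per formula unit = 3 Si ÷ 1 = 3.0000.
SiO2 fraction = (3.0000 × 60.083) / 480.710 = 180.249/480.710 = 0.3750.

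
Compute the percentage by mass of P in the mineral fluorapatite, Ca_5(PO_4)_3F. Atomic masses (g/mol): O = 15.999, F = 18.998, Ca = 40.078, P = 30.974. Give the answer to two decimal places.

18.43 weight percent

Molar mass of Ca_5(PO_4)_3F: 5×40.078 + 3×30.974 + 12×15.999 + 1×18.998 = 504.298 g/mol.
Mass of P per formula unit: 3 × 30.974 = 92.922 g.
Weight fraction P = 92.922 / 504.298 = 0.1843.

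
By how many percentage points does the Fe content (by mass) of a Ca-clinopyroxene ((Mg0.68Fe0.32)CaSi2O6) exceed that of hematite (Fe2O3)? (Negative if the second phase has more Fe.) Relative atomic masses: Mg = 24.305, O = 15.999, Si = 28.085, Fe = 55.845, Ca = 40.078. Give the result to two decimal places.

First mineral: 17.870 g Fe in 226.640 g formula = 7.88 wt% Fe.
Second mineral: 111.690 g Fe in 159.687 g formula = 69.94 wt% Fe.
7.88% − 69.94% gives a difference of -62.06 percentage points.

-62.06 percentage points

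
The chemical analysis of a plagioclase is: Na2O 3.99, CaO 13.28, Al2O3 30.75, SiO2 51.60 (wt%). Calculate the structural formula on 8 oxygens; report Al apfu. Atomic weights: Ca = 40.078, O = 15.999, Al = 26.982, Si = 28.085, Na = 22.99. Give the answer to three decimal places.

1.651 Al apfu

3.99 wt% Na2O ÷ 61.979 g/mol = 0.06438 mol, giving 0.12876 Na and 0.06438 O.
13.28 wt% CaO ÷ 56.077 g/mol = 0.23682 mol, giving 0.23682 Ca and 0.23682 O.
30.75 wt% Al2O3 ÷ 101.961 g/mol = 0.30159 mol, giving 0.60318 Al and 0.90477 O.
51.60 wt% SiO2 ÷ 60.083 g/mol = 0.85881 mol, giving 0.85881 Si and 1.71762 O.
Oxygen sums to 2.92359; scaling by 8/2.92359 = 2.73636 puts the formula on 8 O.
Al: 0.60318 × 2.73636 = 1.651 atoms per formula unit.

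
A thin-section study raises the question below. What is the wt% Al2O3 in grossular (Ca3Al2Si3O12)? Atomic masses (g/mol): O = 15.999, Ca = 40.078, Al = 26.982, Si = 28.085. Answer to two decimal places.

Molar mass of Ca3Al2Si3O12 = 3×40.078 + 2×26.982 + 3×28.085 + 12×15.999 = 450.441 g/mol.
Each formula unit contains 2 Al, equivalent to 2/2 = 1.0000 mol Al2O3.
M(Al2O3) = 2×26.982 + 3×15.999 = 101.961 g/mol.
Mass of Al2O3 per formula unit = 1.0000 × 101.961 = 101.961 g.
Al2O3 wt% = 101.961 / 450.441 × 100 = 22.64%.

22.64 wt%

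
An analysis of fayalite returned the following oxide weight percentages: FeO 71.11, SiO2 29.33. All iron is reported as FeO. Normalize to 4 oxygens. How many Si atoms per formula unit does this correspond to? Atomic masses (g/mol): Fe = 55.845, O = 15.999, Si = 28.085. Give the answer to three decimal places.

FeO: 71.11/71.844 = 0.98978 mol → 0.98978 mol Fe, 0.98978 mol O.
SiO2: 29.33/60.083 = 0.48816 mol → 0.48816 mol Si, 0.97632 mol O.
Total oxygen = 1.96610 mol. Normalization factor = 4/1.96610 = 2.03448.
Si per 4 O = 0.48816 × 2.03448 = 0.993.

0.993 Si apfu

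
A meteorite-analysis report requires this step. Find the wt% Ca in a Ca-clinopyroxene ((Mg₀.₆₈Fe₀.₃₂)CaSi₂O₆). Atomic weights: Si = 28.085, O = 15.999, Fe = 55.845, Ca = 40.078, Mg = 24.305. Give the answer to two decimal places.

17.68 weight percent

Formula mass = 0.68×24.305 + 0.32×55.845 + 1×40.078 + 2×28.085 + 6×15.999 = 226.640 g/mol, of which 40.078 g is Ca.
So Ca makes up 40.078/226.640 = 0.1768 of the mass, i.e. 17.68%.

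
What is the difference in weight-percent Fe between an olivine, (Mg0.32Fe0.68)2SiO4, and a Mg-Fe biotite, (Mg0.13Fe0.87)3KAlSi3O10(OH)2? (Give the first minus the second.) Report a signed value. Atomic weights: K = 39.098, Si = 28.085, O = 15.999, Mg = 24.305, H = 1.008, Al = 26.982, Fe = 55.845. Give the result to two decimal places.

12.19 percentage points

M((Mg0.32Fe0.68)2SiO4) = 183.585 g/mol, so wt% Fe = 75.949/183.585 × 100 = 41.37%.
M((Mg0.13Fe0.87)3KAlSi3O10(OH)2) = 499.573 g/mol, so wt% Fe = 145.755/499.573 × 100 = 29.18%.
41.37 − 29.18 = 12.19 pp.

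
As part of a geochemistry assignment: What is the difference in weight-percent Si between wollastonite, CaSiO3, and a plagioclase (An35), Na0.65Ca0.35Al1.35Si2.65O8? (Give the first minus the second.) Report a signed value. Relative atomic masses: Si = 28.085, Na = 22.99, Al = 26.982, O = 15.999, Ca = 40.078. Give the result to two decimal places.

-3.61 percentage points

First mineral: 28.085 g Si in 116.160 g formula = 24.18 wt% Si.
Second mineral: 74.425 g Si in 267.814 g formula = 27.79 wt% Si.
24.18% − 27.79% gives a difference of -3.61 percentage points.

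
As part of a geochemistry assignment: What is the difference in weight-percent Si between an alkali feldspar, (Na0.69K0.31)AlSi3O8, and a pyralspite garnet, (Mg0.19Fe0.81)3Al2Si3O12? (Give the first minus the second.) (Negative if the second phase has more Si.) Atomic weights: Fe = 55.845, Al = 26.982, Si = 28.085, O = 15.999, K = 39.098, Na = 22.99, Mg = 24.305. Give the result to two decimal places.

13.97 percentage points

First mineral: 84.255 g Si in 267.212 g formula = 31.53 wt% Si.
Second mineral: 84.255 g Si in 479.764 g formula = 17.56 wt% Si.
31.53% − 17.56% gives a difference of 13.97 percentage points.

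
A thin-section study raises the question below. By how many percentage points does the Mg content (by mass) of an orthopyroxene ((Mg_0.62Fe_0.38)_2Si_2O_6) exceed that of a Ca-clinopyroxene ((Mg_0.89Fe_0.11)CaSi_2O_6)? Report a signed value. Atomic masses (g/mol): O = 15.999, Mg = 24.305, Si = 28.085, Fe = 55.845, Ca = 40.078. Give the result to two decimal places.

First mineral: 30.138 g Mg in 224.744 g formula = 13.41 wt% Mg.
Second mineral: 21.631 g Mg in 220.016 g formula = 9.83 wt% Mg.
13.41% − 9.83% gives a difference of 3.58 percentage points.

3.58 percentage points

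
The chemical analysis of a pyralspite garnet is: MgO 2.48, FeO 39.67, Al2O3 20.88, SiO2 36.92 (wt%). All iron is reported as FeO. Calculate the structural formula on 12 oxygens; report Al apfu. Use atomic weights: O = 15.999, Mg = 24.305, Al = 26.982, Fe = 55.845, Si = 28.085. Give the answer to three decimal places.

2.000 Al apfu

MgO: 2.48/40.304 = 0.06153 mol → 0.06153 mol Mg, 0.06153 mol O.
FeO: 39.67/71.844 = 0.55217 mol → 0.55217 mol Fe, 0.55217 mol O.
Al2O3: 20.88/101.961 = 0.20478 mol → 0.40956 mol Al, 0.61434 mol O.
SiO2: 36.92/60.083 = 0.61448 mol → 0.61448 mol Si, 1.22896 mol O.
Total oxygen = 2.45700 mol. Normalization factor = 12/2.45700 = 4.88400.
Al per 12 O = 0.40956 × 4.88400 = 2.000.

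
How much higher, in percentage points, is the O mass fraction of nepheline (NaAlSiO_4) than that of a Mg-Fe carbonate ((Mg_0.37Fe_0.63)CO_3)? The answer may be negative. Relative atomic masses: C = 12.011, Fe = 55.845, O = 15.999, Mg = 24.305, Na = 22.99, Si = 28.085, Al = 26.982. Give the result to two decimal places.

First mineral: 63.996 g O in 142.053 g formula = 45.05 wt% O.
Second mineral: 47.997 g O in 104.183 g formula = 46.07 wt% O.
45.05% − 46.07% gives a difference of -1.02 percentage points.

-1.02 percentage points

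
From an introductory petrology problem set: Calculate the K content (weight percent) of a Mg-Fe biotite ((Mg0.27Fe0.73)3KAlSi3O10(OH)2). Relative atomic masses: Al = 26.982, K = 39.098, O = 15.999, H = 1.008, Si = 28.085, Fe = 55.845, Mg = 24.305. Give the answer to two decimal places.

8.04 weight percent

Formula mass = 0.81*24.305 + 2.19*55.845 + 1*39.098 + 1*26.982 + 3*28.085 + 12*15.999 + 2*1.008 = 486.327 g/mol, of which 39.098 g is K.
So K makes up 39.098/486.327 = 0.0804 of the mass, i.e. 8.04%.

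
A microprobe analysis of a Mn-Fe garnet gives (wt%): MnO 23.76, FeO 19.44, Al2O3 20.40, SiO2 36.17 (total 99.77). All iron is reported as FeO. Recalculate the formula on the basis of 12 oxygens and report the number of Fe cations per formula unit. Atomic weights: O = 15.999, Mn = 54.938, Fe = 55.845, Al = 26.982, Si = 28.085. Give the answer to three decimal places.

1.347 Fe apfu

MnO: 23.76/70.937 = 0.33495 mol → 0.33495 mol Mn, 0.33495 mol O.
FeO: 19.44/71.844 = 0.27059 mol → 0.27059 mol Fe, 0.27059 mol O.
Al2O3: 20.40/101.961 = 0.20008 mol → 0.40016 mol Al, 0.60024 mol O.
SiO2: 36.17/60.083 = 0.60200 mol → 0.60200 mol Si, 1.20400 mol O.
Total oxygen = 2.40978 mol. Normalization factor = 12/2.40978 = 4.97971.
Fe per 12 O = 0.27059 × 4.97971 = 1.347.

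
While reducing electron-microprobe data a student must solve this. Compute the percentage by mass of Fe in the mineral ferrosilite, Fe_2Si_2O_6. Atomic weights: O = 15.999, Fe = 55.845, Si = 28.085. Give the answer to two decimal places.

42.33 wt%

Molar mass of Fe_2Si_2O_6: 2·55.845 + 2·28.085 + 6·15.999 = 263.854 g/mol.
Mass of Fe per formula unit: 2 × 55.845 = 111.690 g.
Weight fraction Fe = 111.690 / 263.854 = 0.4233.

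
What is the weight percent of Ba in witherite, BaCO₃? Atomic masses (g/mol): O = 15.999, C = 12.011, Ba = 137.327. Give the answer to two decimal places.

Formula mass = 1·137.327 + 1·12.011 + 3·15.999 = 197.335 g/mol, of which 137.327 g is Ba.
So Ba makes up 137.327/197.335 = 0.6959 of the mass, i.e. 69.59%.

69.59 wt%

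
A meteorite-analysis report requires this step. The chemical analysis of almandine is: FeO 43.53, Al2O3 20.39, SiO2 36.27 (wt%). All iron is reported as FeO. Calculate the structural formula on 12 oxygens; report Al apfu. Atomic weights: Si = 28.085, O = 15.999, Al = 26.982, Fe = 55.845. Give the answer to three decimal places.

1.989 Al apfu

FeO (M=71.844): mol = 0.60590; Fe = 0.60590, O = 0.60590.
Al2O3 (M=101.961): mol = 0.19998; Al = 0.39996, O = 0.59994.
SiO2 (M=60.083): mol = 0.60366; Si = 0.60366, O = 1.20732.
ΣO = 2.41316; factor = 12/ΣO = 4.97273.
Al apfu = 0.39996 × 4.97273 = 1.989.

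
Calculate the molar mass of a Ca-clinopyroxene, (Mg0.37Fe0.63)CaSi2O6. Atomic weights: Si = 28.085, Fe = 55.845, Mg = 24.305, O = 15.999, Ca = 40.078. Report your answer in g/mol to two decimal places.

M = 0.37·24.305 + 0.63·55.845 + 1·40.078 + 2·28.085 + 6·15.999

236.42 g/mol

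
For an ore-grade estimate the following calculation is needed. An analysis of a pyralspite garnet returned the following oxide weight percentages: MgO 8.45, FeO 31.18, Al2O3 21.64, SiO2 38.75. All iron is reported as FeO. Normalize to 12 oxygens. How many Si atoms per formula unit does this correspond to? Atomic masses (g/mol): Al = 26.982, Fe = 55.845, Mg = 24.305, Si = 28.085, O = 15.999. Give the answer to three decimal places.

MgO: 8.45/40.304 = 0.20966 mol → 0.20966 mol Mg, 0.20966 mol O.
FeO: 31.18/71.844 = 0.43400 mol → 0.43400 mol Fe, 0.43400 mol O.
Al2O3: 21.64/101.961 = 0.21224 mol → 0.42448 mol Al, 0.63672 mol O.
SiO2: 38.75/60.083 = 0.64494 mol → 0.64494 mol Si, 1.28988 mol O.
Total oxygen = 2.57026 mol. Normalization factor = 12/2.57026 = 4.66879.
Si per 12 O = 0.64494 × 4.66879 = 3.011.

3.011 Si apfu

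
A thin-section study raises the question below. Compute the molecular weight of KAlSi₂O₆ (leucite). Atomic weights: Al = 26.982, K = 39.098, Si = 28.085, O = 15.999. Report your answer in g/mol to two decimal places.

218.24 g/mol

K: 1 × 39.098 = 39.0980
Al: 1 × 26.982 = 26.9820
Si: 2 × 28.085 = 56.1700
O: 6 × 15.999 = 95.9940
Summing the contributions gives the formula mass.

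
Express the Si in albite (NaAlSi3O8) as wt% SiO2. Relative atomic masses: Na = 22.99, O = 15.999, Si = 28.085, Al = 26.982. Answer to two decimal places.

68.74 wt%

Molar mass of NaAlSi3O8 = 1×22.99 + 1×26.982 + 3×28.085 + 8×15.999 = 262.219 g/mol.
Each formula unit contains 3 Si, equivalent to 3/1 = 3.0000 mol SiO2.
M(SiO2) = 1×28.085 + 2×15.999 = 60.083 g/mol.
Mass of SiO2 per formula unit = 3.0000 × 60.083 = 180.249 g.
SiO2 wt% = 180.249 / 262.219 × 100 = 68.74%.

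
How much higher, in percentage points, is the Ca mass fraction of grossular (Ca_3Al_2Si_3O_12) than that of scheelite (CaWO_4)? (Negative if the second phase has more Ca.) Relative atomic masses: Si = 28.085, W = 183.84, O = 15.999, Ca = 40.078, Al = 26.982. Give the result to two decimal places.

M(Ca_3Al_2Si_3O_12) = 450.441 g/mol, so wt% Ca = 120.234/450.441 × 100 = 26.69%.
M(CaWO_4) = 287.914 g/mol, so wt% Ca = 40.078/287.914 × 100 = 13.92%.
26.69 − 13.92 = 12.77 pp.

12.77 percentage points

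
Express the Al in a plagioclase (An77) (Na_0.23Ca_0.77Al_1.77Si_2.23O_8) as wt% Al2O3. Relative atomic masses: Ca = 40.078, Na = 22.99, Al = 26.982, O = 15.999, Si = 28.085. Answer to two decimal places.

32.87 wt%

Molar mass of Na_0.23Ca_0.77Al_1.77Si_2.23O_8 = 0.23*22.99 + 0.77*40.078 + 1.77*26.982 + 2.23*28.085 + 8*15.999 = 274.527 g/mol.
Each formula unit contains 1.77 Al, equivalent to 1.77/2 = 0.8850 mol Al2O3.
M(Al2O3) = 2×26.982 + 3×15.999 = 101.961 g/mol.
Mass of Al2O3 per formula unit = 0.8850 × 101.961 = 90.235 g.
Al2O3 wt% = 90.235 / 274.527 × 100 = 32.87%.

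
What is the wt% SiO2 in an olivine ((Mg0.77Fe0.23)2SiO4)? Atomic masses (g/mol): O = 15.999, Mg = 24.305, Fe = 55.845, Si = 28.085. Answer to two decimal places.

M((Mg0.77Fe0.23)2SiO4) = 155.199 g/mol; M(SiO2) = 60.083 g/mol.
Moles SiO2 per formula unit = 1 Si ÷ 1 = 1.0000.
SiO2 fraction = (1.0000 × 60.083) / 155.199 = 60.083/155.199 = 0.3871.

38.71 wt%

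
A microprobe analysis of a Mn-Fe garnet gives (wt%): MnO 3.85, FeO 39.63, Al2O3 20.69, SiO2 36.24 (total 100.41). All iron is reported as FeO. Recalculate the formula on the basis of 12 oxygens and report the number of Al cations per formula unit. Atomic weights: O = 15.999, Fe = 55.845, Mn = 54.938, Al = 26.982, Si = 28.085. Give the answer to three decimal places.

2.012 Al apfu

MnO: 3.85/70.937 = 0.05427 mol → 0.05427 mol Mn, 0.05427 mol O.
FeO: 39.63/71.844 = 0.55161 mol → 0.55161 mol Fe, 0.55161 mol O.
Al2O3: 20.69/101.961 = 0.20292 mol → 0.40584 mol Al, 0.60876 mol O.
SiO2: 36.24/60.083 = 0.60317 mol → 0.60317 mol Si, 1.20634 mol O.
Total oxygen = 2.42098 mol. Normalization factor = 12/2.42098 = 4.95667.
Al per 12 O = 0.40584 × 4.95667 = 2.012.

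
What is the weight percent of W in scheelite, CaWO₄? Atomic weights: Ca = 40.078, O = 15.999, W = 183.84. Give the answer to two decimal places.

63.85 mass %

Formula mass = 1×40.078 + 1×183.84 + 4×15.999 = 287.914 g/mol, of which 183.840 g is W.
So W makes up 183.840/287.914 = 0.6385 of the mass, i.e. 63.85%.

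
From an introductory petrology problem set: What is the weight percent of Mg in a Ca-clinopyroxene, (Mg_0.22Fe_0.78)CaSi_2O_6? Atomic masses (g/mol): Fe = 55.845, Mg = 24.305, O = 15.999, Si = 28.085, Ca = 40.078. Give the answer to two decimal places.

2.22 mass %

M((Mg_0.22Fe_0.78)CaSi_2O_6) = 241.148 g/mol.
Mg contributes 0.22 × 24.305 = 5.347 g per mole.
5.347/241.148 = 0.0222 → 2.22%.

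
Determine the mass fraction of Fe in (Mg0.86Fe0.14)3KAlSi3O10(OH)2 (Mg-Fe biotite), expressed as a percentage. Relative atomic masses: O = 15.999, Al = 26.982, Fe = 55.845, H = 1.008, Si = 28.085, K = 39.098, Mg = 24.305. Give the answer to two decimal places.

5.45 weight percent

M((Mg0.86Fe0.14)3KAlSi3O10(OH)2) = 430.501 g/mol.
Fe contributes 0.42 × 55.845 = 23.455 g per mole.
23.455/430.501 = 0.0545 → 5.45%.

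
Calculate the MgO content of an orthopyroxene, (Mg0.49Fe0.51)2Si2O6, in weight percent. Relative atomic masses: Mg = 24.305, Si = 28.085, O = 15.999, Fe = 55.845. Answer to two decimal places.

M((Mg0.49Fe0.51)2Si2O6) = 232.945 g/mol; M(MgO) = 40.304 g/mol.
Moles MgO per formula unit = 0.98 Mg ÷ 1 = 0.9800.
MgO fraction = (0.9800 × 40.304) / 232.945 = 39.498/232.945 = 0.1696.

16.96 wt%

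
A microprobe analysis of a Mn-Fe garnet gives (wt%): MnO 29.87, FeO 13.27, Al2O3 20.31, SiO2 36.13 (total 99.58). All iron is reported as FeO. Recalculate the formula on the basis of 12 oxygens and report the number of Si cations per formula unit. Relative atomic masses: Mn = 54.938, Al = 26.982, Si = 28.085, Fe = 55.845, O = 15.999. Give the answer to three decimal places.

MnO: 29.87/70.937 = 0.42108 mol → 0.42108 mol Mn, 0.42108 mol O.
FeO: 13.27/71.844 = 0.18471 mol → 0.18471 mol Fe, 0.18471 mol O.
Al2O3: 20.31/101.961 = 0.19919 mol → 0.39838 mol Al, 0.59757 mol O.
SiO2: 36.13/60.083 = 0.60133 mol → 0.60133 mol Si, 1.20266 mol O.
Total oxygen = 2.40602 mol. Normalization factor = 12/2.40602 = 4.98749.
Si per 12 O = 0.60133 × 4.98749 = 2.999.

2.999 Si apfu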